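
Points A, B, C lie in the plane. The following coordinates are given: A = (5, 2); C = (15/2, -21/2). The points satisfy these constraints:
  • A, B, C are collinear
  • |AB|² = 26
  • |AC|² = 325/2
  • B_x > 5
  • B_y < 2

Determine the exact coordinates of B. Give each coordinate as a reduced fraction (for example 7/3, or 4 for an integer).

B = (6, -3)

1. B_x = 6  [[A, B, C are collinear ⇒ -25/2x-5/2y+135/2=0] ∩ [|B−(5, 2)|²=26]]
2. B_y = -3  [[A, B, C are collinear ⇒ -25/2x-5/2y+135/2=0] ∩ [|B−(5, 2)|²=26]]
   so B = (6, -3)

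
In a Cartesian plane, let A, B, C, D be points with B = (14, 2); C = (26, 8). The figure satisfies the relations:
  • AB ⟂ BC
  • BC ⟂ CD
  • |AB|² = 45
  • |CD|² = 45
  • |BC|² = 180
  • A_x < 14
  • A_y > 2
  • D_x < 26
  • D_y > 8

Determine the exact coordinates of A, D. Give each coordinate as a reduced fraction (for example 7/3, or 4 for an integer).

A = (11, 8)
D = (23, 14)

1. A_x = 11  [[AB ⟂ BC ⇒ -12x-6y+180=0] ∩ [|A−(14, 2)|²=45]]
2. A_y = 8  [[AB ⟂ BC ⇒ -12x-6y+180=0] ∩ [|A−(14, 2)|²=45]]
   so A = (11, 8)
3. D_x = 23  [[BC ⟂ CD ⇒ 12x+6y-360=0] ∩ [|D−(26, 8)|²=45]]
4. D_y = 14  [[BC ⟂ CD ⇒ 12x+6y-360=0] ∩ [|D−(26, 8)|²=45]]
   so D = (23, 14)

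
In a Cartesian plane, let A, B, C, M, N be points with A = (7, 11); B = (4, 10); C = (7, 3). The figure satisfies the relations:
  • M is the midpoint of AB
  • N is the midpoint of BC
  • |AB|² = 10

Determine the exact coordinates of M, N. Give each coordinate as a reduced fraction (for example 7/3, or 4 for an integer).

1. M_x = 11/2  [2·M = A+B = (7, 11)+(4, 10)]
2. M_y = 21/2  [2·M = A+B = (7, 11)+(4, 10)]
   so M = (11/2, 21/2)
3. N_x = 11/2  [2·N = B+C = (4, 10)+(7, 3)]
4. N_y = 13/2  [2·N = B+C = (4, 10)+(7, 3)]
   so N = (11/2, 13/2)

M = (11/2, 21/2)
N = (11/2, 13/2)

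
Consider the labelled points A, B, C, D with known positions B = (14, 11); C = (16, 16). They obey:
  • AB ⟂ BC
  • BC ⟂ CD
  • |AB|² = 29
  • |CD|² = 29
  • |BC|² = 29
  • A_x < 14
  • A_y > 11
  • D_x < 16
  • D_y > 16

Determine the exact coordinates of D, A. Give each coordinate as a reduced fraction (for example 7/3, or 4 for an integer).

D = (11, 18)
A = (9, 13)

1. D_x = 11  [[BC ⟂ CD ⇒ 2x+5y-112=0] ∩ [|D−(16, 16)|²=29]]
2. D_y = 18  [[BC ⟂ CD ⇒ 2x+5y-112=0] ∩ [|D−(16, 16)|²=29]]
   so D = (11, 18)
3. A_x = 9  [[AB ⟂ BC ⇒ -2x-5y+83=0] ∩ [|A−(14, 11)|²=29]]
4. A_y = 13  [[AB ⟂ BC ⇒ -2x-5y+83=0] ∩ [|A−(14, 11)|²=29]]
   so A = (9, 13)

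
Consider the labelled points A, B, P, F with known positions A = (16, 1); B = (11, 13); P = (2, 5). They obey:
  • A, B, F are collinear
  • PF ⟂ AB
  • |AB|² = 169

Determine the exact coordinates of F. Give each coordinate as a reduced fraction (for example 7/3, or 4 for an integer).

F = (2114/169, 1585/169)

1. F_x = 2114/169  [[A, B, F are collinear ⇒ -12x-5y+197=0] ∩ [PF ⟂ AB ⇒ -5x+12y-50=0]]
2. F_y = 1585/169  [[A, B, F are collinear ⇒ -12x-5y+197=0] ∩ [PF ⟂ AB ⇒ -5x+12y-50=0]]
   so F = (2114/169, 1585/169)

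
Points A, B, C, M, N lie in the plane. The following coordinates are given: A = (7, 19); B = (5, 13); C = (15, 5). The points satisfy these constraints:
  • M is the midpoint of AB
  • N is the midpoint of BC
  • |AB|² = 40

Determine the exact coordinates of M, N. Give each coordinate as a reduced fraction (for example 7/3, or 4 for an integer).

1. M_x = 6  [2·M = A+B = (7, 19)+(5, 13)]
2. M_y = 16  [2·M = A+B = (7, 19)+(5, 13)]
   so M = (6, 16)
3. N_x = 10  [2·N = B+C = (5, 13)+(15, 5)]
4. N_y = 9  [2·N = B+C = (5, 13)+(15, 5)]
   so N = (10, 9)

M = (6, 16)
N = (10, 9)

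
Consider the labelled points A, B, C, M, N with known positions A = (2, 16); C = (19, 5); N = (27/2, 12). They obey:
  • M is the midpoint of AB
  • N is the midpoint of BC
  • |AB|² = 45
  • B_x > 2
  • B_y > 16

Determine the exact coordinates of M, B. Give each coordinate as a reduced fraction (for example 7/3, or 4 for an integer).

M = (5, 35/2)
B = (8, 19)

1. B_x = 8  [B = 2·N−C = 2·(27/2, 12)−(19, 5)]
2. B_y = 19  [B = 2·N−C = 2·(27/2, 12)−(19, 5)]
   so B = (8, 19)
3. M_x = 5  [2·M = A+B = (2, 16)+(8, 19)]
4. M_y = 35/2  [2·M = A+B = (2, 16)+(8, 19)]
   so M = (5, 35/2)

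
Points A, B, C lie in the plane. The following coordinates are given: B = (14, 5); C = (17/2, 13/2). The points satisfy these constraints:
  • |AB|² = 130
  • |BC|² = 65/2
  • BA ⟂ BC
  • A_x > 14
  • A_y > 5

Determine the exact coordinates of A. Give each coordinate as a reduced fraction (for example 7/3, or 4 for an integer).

A = (17, 16)

1. A_x = 17  [[BA ⟂ BC ⇒ -11/2x+3/2y+139/2=0] ∩ [|A−(14, 5)|²=130]]
2. A_y = 16  [[BA ⟂ BC ⇒ -11/2x+3/2y+139/2=0] ∩ [|A−(14, 5)|²=130]]
   so A = (17, 16)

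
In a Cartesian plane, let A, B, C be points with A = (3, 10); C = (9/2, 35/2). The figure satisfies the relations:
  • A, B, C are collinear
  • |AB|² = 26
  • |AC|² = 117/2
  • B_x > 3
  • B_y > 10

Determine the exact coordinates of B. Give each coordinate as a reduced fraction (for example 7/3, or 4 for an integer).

B = (4, 15)

1. B_x = 4  [[A, B, C are collinear ⇒ 15/2x-3/2y-15/2=0] ∩ [|B−(3, 10)|²=26]]
2. B_y = 15  [[A, B, C are collinear ⇒ 15/2x-3/2y-15/2=0] ∩ [|B−(3, 10)|²=26]]
   so B = (4, 15)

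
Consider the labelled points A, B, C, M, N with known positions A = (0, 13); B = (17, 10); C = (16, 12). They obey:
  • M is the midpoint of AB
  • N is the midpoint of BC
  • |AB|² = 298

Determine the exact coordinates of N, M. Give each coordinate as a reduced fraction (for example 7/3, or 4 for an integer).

N = (33/2, 11)
M = (17/2, 23/2)

1. M_x = 17/2  [2·M = A+B = (0, 13)+(17, 10)]
2. M_y = 23/2  [2·M = A+B = (0, 13)+(17, 10)]
   so M = (17/2, 23/2)
3. N_x = 33/2  [2·N = B+C = (17, 10)+(16, 12)]
4. N_y = 11  [2·N = B+C = (17, 10)+(16, 12)]
   so N = (33/2, 11)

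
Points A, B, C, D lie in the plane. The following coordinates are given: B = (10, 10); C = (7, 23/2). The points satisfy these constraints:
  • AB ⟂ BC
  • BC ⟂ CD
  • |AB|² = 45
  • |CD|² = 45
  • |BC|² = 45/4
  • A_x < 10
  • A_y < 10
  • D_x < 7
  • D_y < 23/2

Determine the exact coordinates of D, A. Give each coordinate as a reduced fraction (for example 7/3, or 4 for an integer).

D = (4, 11/2)
A = (7, 4)

1. D_x = 4  [[BC ⟂ CD ⇒ -3x+3/2y+15/4=0] ∩ [|D−(7, 23/2)|²=45]]
2. D_y = 11/2  [[BC ⟂ CD ⇒ -3x+3/2y+15/4=0] ∩ [|D−(7, 23/2)|²=45]]
   so D = (4, 11/2)
3. A_x = 7  [[AB ⟂ BC ⇒ 3x-3/2y-15=0] ∩ [|A−(10, 10)|²=45]]
4. A_y = 4  [[AB ⟂ BC ⇒ 3x-3/2y-15=0] ∩ [|A−(10, 10)|²=45]]
   so A = (7, 4)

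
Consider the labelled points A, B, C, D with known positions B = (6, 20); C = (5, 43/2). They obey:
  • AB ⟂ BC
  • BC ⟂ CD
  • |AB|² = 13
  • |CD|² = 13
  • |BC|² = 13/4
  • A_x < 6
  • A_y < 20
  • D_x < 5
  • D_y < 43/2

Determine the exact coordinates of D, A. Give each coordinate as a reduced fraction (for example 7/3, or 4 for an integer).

1. D_x = 2  [[BC ⟂ CD ⇒ -1x+3/2y-109/4=0] ∩ [|D−(5, 43/2)|²=13]]
2. D_y = 39/2  [[BC ⟂ CD ⇒ -1x+3/2y-109/4=0] ∩ [|D−(5, 43/2)|²=13]]
   so D = (2, 39/2)
3. A_x = 3  [[AB ⟂ BC ⇒ 1x-3/2y+24=0] ∩ [|A−(6, 20)|²=13]]
4. A_y = 18  [[AB ⟂ BC ⇒ 1x-3/2y+24=0] ∩ [|A−(6, 20)|²=13]]
   so A = (3, 18)

D = (2, 39/2)
A = (3, 18)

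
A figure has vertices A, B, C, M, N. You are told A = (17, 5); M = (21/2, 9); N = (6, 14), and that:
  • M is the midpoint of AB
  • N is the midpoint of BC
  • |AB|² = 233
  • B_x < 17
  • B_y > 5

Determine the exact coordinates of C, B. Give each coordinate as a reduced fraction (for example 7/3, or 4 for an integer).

C = (8, 15)
B = (4, 13)

1. B_x = 4  [B = 2·M−A = 2·(21/2, 9)−(17, 5)]
2. B_y = 13  [B = 2·M−A = 2·(21/2, 9)−(17, 5)]
   so B = (4, 13)
3. C_x = 8  [C = 2·N−B = 2·(6, 14)−(4, 13)]
4. C_y = 15  [C = 2·N−B = 2·(6, 14)−(4, 13)]
   so C = (8, 15)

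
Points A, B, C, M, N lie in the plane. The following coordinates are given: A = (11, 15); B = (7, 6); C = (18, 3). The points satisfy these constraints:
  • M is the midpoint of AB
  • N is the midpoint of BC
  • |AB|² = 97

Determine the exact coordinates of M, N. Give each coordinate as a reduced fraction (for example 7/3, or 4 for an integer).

1. M_x = 9  [2·M = A+B = (11, 15)+(7, 6)]
2. M_y = 21/2  [2·M = A+B = (11, 15)+(7, 6)]
   so M = (9, 21/2)
3. N_x = 25/2  [2·N = B+C = (7, 6)+(18, 3)]
4. N_y = 9/2  [2·N = B+C = (7, 6)+(18, 3)]
   so N = (25/2, 9/2)

M = (9, 21/2)
N = (25/2, 9/2)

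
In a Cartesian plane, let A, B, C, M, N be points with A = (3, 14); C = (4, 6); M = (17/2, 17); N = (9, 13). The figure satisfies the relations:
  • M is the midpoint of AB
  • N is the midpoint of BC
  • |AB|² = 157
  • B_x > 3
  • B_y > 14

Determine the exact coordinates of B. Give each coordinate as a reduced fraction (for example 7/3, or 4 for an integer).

B = (14, 20)

1. B_x = 14  [B = 2·M−A = 2·(17/2, 17)−(3, 14)]
2. B_y = 20  [B = 2·M−A = 2·(17/2, 17)−(3, 14)]
   so B = (14, 20)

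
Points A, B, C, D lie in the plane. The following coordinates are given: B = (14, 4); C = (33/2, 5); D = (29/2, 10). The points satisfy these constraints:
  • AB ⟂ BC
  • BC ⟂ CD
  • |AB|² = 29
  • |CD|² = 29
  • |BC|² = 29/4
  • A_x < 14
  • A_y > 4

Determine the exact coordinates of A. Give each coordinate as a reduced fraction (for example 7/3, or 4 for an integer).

A = (12, 9)

1. A_x = 12  [[AB ⟂ BC ⇒ -5/2x-1y+39=0] ∩ [|A−(14, 4)|²=29]]
2. A_y = 9  [[AB ⟂ BC ⇒ -5/2x-1y+39=0] ∩ [|A−(14, 4)|²=29]]
   so A = (12, 9)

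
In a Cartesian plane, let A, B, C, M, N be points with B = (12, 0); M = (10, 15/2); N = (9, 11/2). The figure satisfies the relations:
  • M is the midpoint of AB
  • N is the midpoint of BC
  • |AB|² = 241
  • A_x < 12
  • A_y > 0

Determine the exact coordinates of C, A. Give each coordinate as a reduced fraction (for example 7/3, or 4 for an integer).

1. A_x = 8  [A = 2·M−B = 2·(10, 15/2)−(12, 0)]
2. A_y = 15  [A = 2·M−B = 2·(10, 15/2)−(12, 0)]
   so A = (8, 15)
3. C_x = 6  [C = 2·N−B = 2·(9, 11/2)−(12, 0)]
4. C_y = 11  [C = 2·N−B = 2·(9, 11/2)−(12, 0)]
   so C = (6, 11)

C = (6, 11)
A = (8, 15)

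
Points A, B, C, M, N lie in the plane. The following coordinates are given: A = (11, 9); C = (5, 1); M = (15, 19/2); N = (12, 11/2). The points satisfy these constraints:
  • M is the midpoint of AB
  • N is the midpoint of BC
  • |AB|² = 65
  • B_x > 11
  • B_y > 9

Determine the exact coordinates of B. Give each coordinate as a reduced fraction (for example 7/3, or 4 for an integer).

1. B_x = 19  [B = 2·M−A = 2·(15, 19/2)−(11, 9)]
2. B_y = 10  [B = 2·M−A = 2·(15, 19/2)−(11, 9)]
   so B = (19, 10)

B = (19, 10)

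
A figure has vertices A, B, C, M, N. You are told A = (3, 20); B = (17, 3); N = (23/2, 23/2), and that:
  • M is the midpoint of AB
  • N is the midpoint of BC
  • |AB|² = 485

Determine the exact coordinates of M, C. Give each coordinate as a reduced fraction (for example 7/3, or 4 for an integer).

1. M_x = 10  [2·M = A+B = (3, 20)+(17, 3)]
2. M_y = 23/2  [2·M = A+B = (3, 20)+(17, 3)]
   so M = (10, 23/2)
3. C_x = 6  [C = 2·N−B = 2·(23/2, 23/2)−(17, 3)]
4. C_y = 20  [C = 2·N−B = 2·(23/2, 23/2)−(17, 3)]
   so C = (6, 20)

M = (10, 23/2)
C = (6, 20)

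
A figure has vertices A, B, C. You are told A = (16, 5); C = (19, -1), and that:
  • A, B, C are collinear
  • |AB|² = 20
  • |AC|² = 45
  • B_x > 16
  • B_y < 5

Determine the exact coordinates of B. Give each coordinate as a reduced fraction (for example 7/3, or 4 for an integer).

B = (18, 1)

1. B_x = 18  [[A, B, C are collinear ⇒ -6x-3y+111=0] ∩ [|B−(16, 5)|²=20]]
2. B_y = 1  [[A, B, C are collinear ⇒ -6x-3y+111=0] ∩ [|B−(16, 5)|²=20]]
   so B = (18, 1)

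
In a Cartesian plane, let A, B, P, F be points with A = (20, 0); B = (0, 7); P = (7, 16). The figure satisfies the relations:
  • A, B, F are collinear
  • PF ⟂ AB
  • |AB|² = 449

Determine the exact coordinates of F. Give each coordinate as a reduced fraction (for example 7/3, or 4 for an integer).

F = (1540/449, 2604/449)

1. F_x = 1540/449  [[A, B, F are collinear ⇒ -7x-20y+140=0] ∩ [PF ⟂ AB ⇒ -20x+7y+28=0]]
2. F_y = 2604/449  [[A, B, F are collinear ⇒ -7x-20y+140=0] ∩ [PF ⟂ AB ⇒ -20x+7y+28=0]]
   so F = (1540/449, 2604/449)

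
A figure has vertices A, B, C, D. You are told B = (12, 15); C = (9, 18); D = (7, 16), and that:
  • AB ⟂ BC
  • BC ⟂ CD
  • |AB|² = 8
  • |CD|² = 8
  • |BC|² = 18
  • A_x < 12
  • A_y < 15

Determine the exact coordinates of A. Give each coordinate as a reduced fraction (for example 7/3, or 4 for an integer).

1. A_x = 10  [[AB ⟂ BC ⇒ 3x-3y+9=0] ∩ [|A−(12, 15)|²=8]]
2. A_y = 13  [[AB ⟂ BC ⇒ 3x-3y+9=0] ∩ [|A−(12, 15)|²=8]]
   so A = (10, 13)

A = (10, 13)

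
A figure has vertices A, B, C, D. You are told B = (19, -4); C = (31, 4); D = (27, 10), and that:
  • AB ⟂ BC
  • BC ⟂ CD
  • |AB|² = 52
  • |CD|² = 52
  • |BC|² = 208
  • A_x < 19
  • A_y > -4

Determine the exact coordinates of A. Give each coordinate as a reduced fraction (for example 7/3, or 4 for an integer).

1. A_x = 15  [[AB ⟂ BC ⇒ -12x-8y+196=0] ∩ [|A−(19, -4)|²=52]]
2. A_y = 2  [[AB ⟂ BC ⇒ -12x-8y+196=0] ∩ [|A−(19, -4)|²=52]]
   so A = (15, 2)

A = (15, 2)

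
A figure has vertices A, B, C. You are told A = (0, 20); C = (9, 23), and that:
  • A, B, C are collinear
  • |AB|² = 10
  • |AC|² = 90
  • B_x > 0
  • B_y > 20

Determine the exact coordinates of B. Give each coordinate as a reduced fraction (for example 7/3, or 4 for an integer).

B = (3, 21)

1. B_x = 3  [[A, B, C are collinear ⇒ 3x-9y+180=0] ∩ [|B−(0, 20)|²=10]]
2. B_y = 21  [[A, B, C are collinear ⇒ 3x-9y+180=0] ∩ [|B−(0, 20)|²=10]]
   so B = (3, 21)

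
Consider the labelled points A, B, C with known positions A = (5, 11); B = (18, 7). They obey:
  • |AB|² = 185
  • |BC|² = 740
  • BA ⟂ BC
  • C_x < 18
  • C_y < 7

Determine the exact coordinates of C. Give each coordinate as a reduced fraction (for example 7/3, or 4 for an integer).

C = (10, -19)

1. C_x = 10  [[BA ⟂ BC ⇒ -13x+4y+206=0] ∩ [|C−(18, 7)|²=740]]
2. C_y = -19  [[BA ⟂ BC ⇒ -13x+4y+206=0] ∩ [|C−(18, 7)|²=740]]
   so C = (10, -19)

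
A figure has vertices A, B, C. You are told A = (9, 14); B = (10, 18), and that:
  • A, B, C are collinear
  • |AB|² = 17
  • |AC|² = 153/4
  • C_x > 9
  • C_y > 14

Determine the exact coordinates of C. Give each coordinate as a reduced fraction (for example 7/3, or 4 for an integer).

1. C_x = 21/2  [[A, B, C are collinear ⇒ -4x+1y+22=0] ∩ [|C−(9, 14)|²=153/4]]
2. C_y = 20  [[A, B, C are collinear ⇒ -4x+1y+22=0] ∩ [|C−(9, 14)|²=153/4]]
   so C = (21/2, 20)

C = (21/2, 20)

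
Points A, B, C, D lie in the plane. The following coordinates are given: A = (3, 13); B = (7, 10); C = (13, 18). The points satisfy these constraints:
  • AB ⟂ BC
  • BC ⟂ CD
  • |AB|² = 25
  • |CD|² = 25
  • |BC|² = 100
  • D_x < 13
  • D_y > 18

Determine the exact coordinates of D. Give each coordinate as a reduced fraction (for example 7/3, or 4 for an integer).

1. D_x = 9  [[BC ⟂ CD ⇒ 6x+8y-222=0] ∩ [|D−(13, 18)|²=25]]
2. D_y = 21  [[BC ⟂ CD ⇒ 6x+8y-222=0] ∩ [|D−(13, 18)|²=25]]
   so D = (9, 21)

D = (9, 21)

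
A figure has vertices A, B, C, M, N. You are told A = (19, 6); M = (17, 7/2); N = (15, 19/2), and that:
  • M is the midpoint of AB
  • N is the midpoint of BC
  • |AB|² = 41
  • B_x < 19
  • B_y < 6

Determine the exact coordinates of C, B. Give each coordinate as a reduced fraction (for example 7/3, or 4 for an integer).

C = (15, 18)
B = (15, 1)

1. B_x = 15  [B = 2·M−A = 2·(17, 7/2)−(19, 6)]
2. B_y = 1  [B = 2·M−A = 2·(17, 7/2)−(19, 6)]
   so B = (15, 1)
3. C_x = 15  [C = 2·N−B = 2·(15, 19/2)−(15, 1)]
4. C_y = 18  [C = 2·N−B = 2·(15, 19/2)−(15, 1)]
   so C = (15, 18)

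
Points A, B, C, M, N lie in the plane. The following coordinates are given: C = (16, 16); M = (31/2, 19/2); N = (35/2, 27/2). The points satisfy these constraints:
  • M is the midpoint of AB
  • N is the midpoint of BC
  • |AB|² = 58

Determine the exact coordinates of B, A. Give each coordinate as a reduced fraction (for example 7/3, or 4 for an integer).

1. B_x = 19  [B = 2·N−C = 2·(35/2, 27/2)−(16, 16)]
2. B_y = 11  [B = 2·N−C = 2·(35/2, 27/2)−(16, 16)]
   so B = (19, 11)
3. A_x = 12  [A = 2·M−B = 2·(31/2, 19/2)−(19, 11)]
4. A_y = 8  [A = 2·M−B = 2·(31/2, 19/2)−(19, 11)]
   so A = (12, 8)

B = (19, 11)
A = (12, 8)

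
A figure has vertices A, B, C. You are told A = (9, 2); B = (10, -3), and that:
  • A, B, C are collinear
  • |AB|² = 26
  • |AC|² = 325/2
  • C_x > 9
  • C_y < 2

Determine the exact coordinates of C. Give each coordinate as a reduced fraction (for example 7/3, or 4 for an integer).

C = (23/2, -21/2)

1. C_x = 23/2  [[A, B, C are collinear ⇒ 5x+1y-47=0] ∩ [|C−(9, 2)|²=325/2]]
2. C_y = -21/2  [[A, B, C are collinear ⇒ 5x+1y-47=0] ∩ [|C−(9, 2)|²=325/2]]
   so C = (23/2, -21/2)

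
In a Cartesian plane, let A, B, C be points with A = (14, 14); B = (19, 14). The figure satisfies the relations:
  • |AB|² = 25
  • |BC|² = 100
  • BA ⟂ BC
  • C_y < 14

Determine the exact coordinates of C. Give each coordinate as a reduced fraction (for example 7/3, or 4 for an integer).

1. C_x = 19  [[BA ⟂ BC ⇒ -5x+95=0] ∩ [|C−(19, 14)|²=100]]
2. C_y = 4  [[BA ⟂ BC ⇒ -5x+95=0] ∩ [|C−(19, 14)|²=100]]
   so C = (19, 4)

C = (19, 4)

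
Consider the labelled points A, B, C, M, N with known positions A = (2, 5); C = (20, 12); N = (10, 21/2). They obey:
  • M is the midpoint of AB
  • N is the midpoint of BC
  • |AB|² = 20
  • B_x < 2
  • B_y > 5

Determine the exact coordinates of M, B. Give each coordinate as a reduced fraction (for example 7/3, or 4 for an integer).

1. B_x = 0  [B = 2·N−C = 2·(10, 21/2)−(20, 12)]
2. B_y = 9  [B = 2·N−C = 2·(10, 21/2)−(20, 12)]
   so B = (0, 9)
3. M_x = 1  [2·M = A+B = (2, 5)+(0, 9)]
4. M_y = 7  [2·M = A+B = (2, 5)+(0, 9)]
   so M = (1, 7)

M = (1, 7)
B = (0, 9)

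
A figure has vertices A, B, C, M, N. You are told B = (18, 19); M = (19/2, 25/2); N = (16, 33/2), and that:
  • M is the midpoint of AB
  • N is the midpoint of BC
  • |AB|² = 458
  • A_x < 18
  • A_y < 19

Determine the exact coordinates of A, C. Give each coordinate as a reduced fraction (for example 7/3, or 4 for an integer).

1. A_x = 1  [A = 2·M−B = 2·(19/2, 25/2)−(18, 19)]
2. A_y = 6  [A = 2·M−B = 2·(19/2, 25/2)−(18, 19)]
   so A = (1, 6)
3. C_x = 14  [C = 2·N−B = 2·(16, 33/2)−(18, 19)]
4. C_y = 14  [C = 2·N−B = 2·(16, 33/2)−(18, 19)]
   so C = (14, 14)

A = (1, 6)
C = (14, 14)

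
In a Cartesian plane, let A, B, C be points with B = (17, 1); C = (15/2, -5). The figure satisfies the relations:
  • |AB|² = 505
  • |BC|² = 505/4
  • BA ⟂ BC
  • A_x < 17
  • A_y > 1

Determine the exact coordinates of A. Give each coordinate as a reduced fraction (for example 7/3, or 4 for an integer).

A = (5, 20)

1. A_x = 5  [[BA ⟂ BC ⇒ -19/2x-6y+335/2=0] ∩ [|A−(17, 1)|²=505]]
2. A_y = 20  [[BA ⟂ BC ⇒ -19/2x-6y+335/2=0] ∩ [|A−(17, 1)|²=505]]
   so A = (5, 20)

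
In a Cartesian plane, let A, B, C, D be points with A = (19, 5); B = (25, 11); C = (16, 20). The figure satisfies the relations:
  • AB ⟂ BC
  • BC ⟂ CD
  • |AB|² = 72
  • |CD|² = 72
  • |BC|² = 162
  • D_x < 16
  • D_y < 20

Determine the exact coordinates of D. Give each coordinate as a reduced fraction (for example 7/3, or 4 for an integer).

1. D_x = 10  [[BC ⟂ CD ⇒ -9x+9y-36=0] ∩ [|D−(16, 20)|²=72]]
2. D_y = 14  [[BC ⟂ CD ⇒ -9x+9y-36=0] ∩ [|D−(16, 20)|²=72]]
   so D = (10, 14)

D = (10, 14)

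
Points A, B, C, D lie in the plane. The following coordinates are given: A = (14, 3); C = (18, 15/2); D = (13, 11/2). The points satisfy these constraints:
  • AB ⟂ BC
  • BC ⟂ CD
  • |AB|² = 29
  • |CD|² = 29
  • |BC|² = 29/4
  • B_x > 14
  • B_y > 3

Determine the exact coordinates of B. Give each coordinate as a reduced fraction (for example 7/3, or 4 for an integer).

1. B_x = 19  [[BC ⟂ CD ⇒ 5x+2y-105=0] ∩ [|B−(14, 3)|²=29]]
2. B_y = 5  [[BC ⟂ CD ⇒ 5x+2y-105=0] ∩ [|B−(14, 3)|²=29]]
   so B = (19, 5)

B = (19, 5)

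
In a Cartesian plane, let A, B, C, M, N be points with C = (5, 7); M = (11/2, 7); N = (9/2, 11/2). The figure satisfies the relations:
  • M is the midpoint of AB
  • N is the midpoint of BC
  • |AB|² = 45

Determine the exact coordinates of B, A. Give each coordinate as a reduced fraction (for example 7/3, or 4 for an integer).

B = (4, 4)
A = (7, 10)

1. B_x = 4  [B = 2·N−C = 2·(9/2, 11/2)−(5, 7)]
2. B_y = 4  [B = 2·N−C = 2·(9/2, 11/2)−(5, 7)]
   so B = (4, 4)
3. A_x = 7  [A = 2·M−B = 2·(11/2, 7)−(4, 4)]
4. A_y = 10  [A = 2·M−B = 2·(11/2, 7)−(4, 4)]
   so A = (7, 10)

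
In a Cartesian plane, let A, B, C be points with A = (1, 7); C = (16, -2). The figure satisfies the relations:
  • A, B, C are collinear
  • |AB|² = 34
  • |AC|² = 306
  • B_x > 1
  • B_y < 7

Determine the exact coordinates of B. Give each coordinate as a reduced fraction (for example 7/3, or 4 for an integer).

B = (6, 4)

1. B_x = 6  [[A, B, C are collinear ⇒ -9x-15y+114=0] ∩ [|B−(1, 7)|²=34]]
2. B_y = 4  [[A, B, C are collinear ⇒ -9x-15y+114=0] ∩ [|B−(1, 7)|²=34]]
   so B = (6, 4)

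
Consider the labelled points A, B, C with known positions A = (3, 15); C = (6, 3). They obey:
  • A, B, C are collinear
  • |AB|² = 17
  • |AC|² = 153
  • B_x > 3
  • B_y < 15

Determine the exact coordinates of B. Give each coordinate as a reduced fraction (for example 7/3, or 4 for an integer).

B = (4, 11)

1. B_x = 4  [[A, B, C are collinear ⇒ -12x-3y+81=0] ∩ [|B−(3, 15)|²=17]]
2. B_y = 11  [[A, B, C are collinear ⇒ -12x-3y+81=0] ∩ [|B−(3, 15)|²=17]]
   so B = (4, 11)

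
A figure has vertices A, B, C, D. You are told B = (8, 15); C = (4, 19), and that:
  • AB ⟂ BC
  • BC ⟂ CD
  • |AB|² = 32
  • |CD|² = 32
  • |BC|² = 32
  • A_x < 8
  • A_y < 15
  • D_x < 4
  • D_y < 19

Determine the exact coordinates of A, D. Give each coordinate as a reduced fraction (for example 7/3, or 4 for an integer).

A = (4, 11)
D = (0, 15)

1. A_x = 4  [[AB ⟂ BC ⇒ 4x-4y+28=0] ∩ [|A−(8, 15)|²=32]]
2. A_y = 11  [[AB ⟂ BC ⇒ 4x-4y+28=0] ∩ [|A−(8, 15)|²=32]]
   so A = (4, 11)
3. D_x = 0  [[BC ⟂ CD ⇒ -4x+4y-60=0] ∩ [|D−(4, 19)|²=32]]
4. D_y = 15  [[BC ⟂ CD ⇒ -4x+4y-60=0] ∩ [|D−(4, 19)|²=32]]
   so D = (0, 15)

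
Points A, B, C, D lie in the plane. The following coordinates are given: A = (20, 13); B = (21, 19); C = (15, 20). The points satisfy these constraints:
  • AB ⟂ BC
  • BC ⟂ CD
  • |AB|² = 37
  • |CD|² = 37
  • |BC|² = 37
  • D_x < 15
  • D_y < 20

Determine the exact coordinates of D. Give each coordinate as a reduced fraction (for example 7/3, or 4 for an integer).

1. D_x = 14  [[BC ⟂ CD ⇒ -6x+1y+70=0] ∩ [|D−(15, 20)|²=37]]
2. D_y = 14  [[BC ⟂ CD ⇒ -6x+1y+70=0] ∩ [|D−(15, 20)|²=37]]
   so D = (14, 14)

D = (14, 14)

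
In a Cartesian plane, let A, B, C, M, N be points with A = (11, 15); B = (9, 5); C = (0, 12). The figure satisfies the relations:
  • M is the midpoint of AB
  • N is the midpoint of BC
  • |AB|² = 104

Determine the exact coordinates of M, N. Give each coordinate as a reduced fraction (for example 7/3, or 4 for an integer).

M = (10, 10)
N = (9/2, 17/2)

1. M_x = 10  [2·M = A+B = (11, 15)+(9, 5)]
2. M_y = 10  [2·M = A+B = (11, 15)+(9, 5)]
   so M = (10, 10)
3. N_x = 9/2  [2·N = B+C = (9, 5)+(0, 12)]
4. N_y = 17/2  [2·N = B+C = (9, 5)+(0, 12)]
   so N = (9/2, 17/2)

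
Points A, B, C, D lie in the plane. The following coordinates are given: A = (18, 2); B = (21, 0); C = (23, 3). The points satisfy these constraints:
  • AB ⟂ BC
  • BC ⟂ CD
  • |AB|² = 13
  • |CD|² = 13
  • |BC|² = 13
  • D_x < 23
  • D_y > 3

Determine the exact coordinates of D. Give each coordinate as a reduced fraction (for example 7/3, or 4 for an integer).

1. D_x = 20  [[BC ⟂ CD ⇒ 2x+3y-55=0] ∩ [|D−(23, 3)|²=13]]
2. D_y = 5  [[BC ⟂ CD ⇒ 2x+3y-55=0] ∩ [|D−(23, 3)|²=13]]
   so D = (20, 5)

D = (20, 5)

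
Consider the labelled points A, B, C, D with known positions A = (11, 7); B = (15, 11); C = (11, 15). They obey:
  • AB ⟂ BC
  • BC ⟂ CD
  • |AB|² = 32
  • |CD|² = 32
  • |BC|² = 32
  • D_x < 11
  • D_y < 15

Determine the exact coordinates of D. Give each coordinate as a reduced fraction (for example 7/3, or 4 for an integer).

D = (7, 11)

1. D_x = 7  [[BC ⟂ CD ⇒ -4x+4y-16=0] ∩ [|D−(11, 15)|²=32]]
2. D_y = 11  [[BC ⟂ CD ⇒ -4x+4y-16=0] ∩ [|D−(11, 15)|²=32]]
   so D = (7, 11)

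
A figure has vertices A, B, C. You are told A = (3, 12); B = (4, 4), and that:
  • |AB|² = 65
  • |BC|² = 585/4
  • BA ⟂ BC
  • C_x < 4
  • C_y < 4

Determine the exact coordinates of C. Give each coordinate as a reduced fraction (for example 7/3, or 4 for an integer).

C = (-8, 5/2)

1. C_x = -8  [[BA ⟂ BC ⇒ -1x+8y-28=0] ∩ [|C−(4, 4)|²=585/4]]
2. C_y = 5/2  [[BA ⟂ BC ⇒ -1x+8y-28=0] ∩ [|C−(4, 4)|²=585/4]]
   so C = (-8, 5/2)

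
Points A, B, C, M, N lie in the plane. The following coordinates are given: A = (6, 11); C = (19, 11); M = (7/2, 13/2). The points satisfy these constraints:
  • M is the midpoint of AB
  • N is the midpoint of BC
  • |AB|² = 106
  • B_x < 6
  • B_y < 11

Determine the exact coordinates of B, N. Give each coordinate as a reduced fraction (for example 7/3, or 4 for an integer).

B = (1, 2)
N = (10, 13/2)

1. B_x = 1  [B = 2·M−A = 2·(7/2, 13/2)−(6, 11)]
2. B_y = 2  [B = 2·M−A = 2·(7/2, 13/2)−(6, 11)]
   so B = (1, 2)
3. N_x = 10  [2·N = B+C = (1, 2)+(19, 11)]
4. N_y = 13/2  [2·N = B+C = (1, 2)+(19, 11)]
   so N = (10, 13/2)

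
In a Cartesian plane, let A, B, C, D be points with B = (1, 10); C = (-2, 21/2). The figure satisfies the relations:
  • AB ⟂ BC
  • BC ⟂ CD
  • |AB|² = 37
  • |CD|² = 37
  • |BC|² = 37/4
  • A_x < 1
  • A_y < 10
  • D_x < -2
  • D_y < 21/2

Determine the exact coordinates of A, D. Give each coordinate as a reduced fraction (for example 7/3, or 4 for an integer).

A = (0, 4)
D = (-3, 9/2)

1. A_x = 0  [[AB ⟂ BC ⇒ 3x-1/2y+2=0] ∩ [|A−(1, 10)|²=37]]
2. A_y = 4  [[AB ⟂ BC ⇒ 3x-1/2y+2=0] ∩ [|A−(1, 10)|²=37]]
   so A = (0, 4)
3. D_x = -3  [[BC ⟂ CD ⇒ -3x+1/2y-45/4=0] ∩ [|D−(-2, 21/2)|²=37]]
4. D_y = 9/2  [[BC ⟂ CD ⇒ -3x+1/2y-45/4=0] ∩ [|D−(-2, 21/2)|²=37]]
   so D = (-3, 9/2)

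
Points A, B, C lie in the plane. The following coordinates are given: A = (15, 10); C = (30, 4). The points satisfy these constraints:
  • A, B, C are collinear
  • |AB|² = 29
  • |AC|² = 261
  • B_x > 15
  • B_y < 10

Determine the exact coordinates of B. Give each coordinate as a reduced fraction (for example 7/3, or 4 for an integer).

1. B_x = 20  [[A, B, C are collinear ⇒ -6x-15y+240=0] ∩ [|B−(15, 10)|²=29]]
2. B_y = 8  [[A, B, C are collinear ⇒ -6x-15y+240=0] ∩ [|B−(15, 10)|²=29]]
   so B = (20, 8)

B = (20, 8)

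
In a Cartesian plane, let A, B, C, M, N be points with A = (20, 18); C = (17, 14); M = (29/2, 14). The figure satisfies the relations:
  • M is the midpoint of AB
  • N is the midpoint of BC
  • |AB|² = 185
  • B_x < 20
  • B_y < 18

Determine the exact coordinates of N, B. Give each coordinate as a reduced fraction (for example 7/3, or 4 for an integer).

N = (13, 12)
B = (9, 10)

1. B_x = 9  [B = 2·M−A = 2·(29/2, 14)−(20, 18)]
2. B_y = 10  [B = 2·M−A = 2·(29/2, 14)−(20, 18)]
   so B = (9, 10)
3. N_x = 13  [2·N = B+C = (9, 10)+(17, 14)]
4. N_y = 12  [2·N = B+C = (9, 10)+(17, 14)]
   so N = (13, 12)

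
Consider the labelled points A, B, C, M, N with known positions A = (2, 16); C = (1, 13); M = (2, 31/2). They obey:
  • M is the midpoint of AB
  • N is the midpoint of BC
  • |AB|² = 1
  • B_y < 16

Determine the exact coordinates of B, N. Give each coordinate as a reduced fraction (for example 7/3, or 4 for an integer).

B = (2, 15)
N = (3/2, 14)

1. B_x = 2  [B = 2·M−A = 2·(2, 31/2)−(2, 16)]
2. B_y = 15  [B = 2·M−A = 2·(2, 31/2)−(2, 16)]
   so B = (2, 15)
3. N_x = 3/2  [2·N = B+C = (2, 15)+(1, 13)]
4. N_y = 14  [2·N = B+C = (2, 15)+(1, 13)]
   so N = (3/2, 14)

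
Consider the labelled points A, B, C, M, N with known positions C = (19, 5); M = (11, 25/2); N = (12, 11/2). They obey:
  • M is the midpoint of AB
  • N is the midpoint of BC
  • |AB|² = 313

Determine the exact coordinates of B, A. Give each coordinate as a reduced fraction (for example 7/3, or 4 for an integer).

B = (5, 6)
A = (17, 19)

1. B_x = 5  [B = 2·N−C = 2·(12, 11/2)−(19, 5)]
2. B_y = 6  [B = 2·N−C = 2·(12, 11/2)−(19, 5)]
   so B = (5, 6)
3. A_x = 17  [A = 2·M−B = 2·(11, 25/2)−(5, 6)]
4. A_y = 19  [A = 2·M−B = 2·(11, 25/2)−(5, 6)]
   so A = (17, 19)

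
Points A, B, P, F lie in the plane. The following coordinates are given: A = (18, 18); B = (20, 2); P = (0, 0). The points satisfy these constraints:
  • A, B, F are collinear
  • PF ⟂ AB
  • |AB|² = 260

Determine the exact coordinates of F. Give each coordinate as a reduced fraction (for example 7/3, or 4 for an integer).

F = (1296/65, 162/65)

1. F_x = 1296/65  [[A, B, F are collinear ⇒ 16x+2y-324=0] ∩ [PF ⟂ AB ⇒ 2x-16y=0]]
2. F_y = 162/65  [[A, B, F are collinear ⇒ 16x+2y-324=0] ∩ [PF ⟂ AB ⇒ 2x-16y=0]]
   so F = (1296/65, 162/65)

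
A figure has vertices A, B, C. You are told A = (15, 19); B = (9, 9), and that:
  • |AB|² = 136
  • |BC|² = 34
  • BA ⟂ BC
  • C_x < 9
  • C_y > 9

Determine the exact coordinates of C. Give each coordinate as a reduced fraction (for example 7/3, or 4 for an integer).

1. C_x = 4  [[BA ⟂ BC ⇒ 6x+10y-144=0] ∩ [|C−(9, 9)|²=34]]
2. C_y = 12  [[BA ⟂ BC ⇒ 6x+10y-144=0] ∩ [|C−(9, 9)|²=34]]
   so C = (4, 12)

C = (4, 12)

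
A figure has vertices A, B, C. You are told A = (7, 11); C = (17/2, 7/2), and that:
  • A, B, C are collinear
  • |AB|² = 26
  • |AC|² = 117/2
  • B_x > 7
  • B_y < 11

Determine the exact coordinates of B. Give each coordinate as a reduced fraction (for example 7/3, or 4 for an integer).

1. B_x = 8  [[A, B, C are collinear ⇒ -15/2x-3/2y+69=0] ∩ [|B−(7, 11)|²=26]]
2. B_y = 6  [[A, B, C are collinear ⇒ -15/2x-3/2y+69=0] ∩ [|B−(7, 11)|²=26]]
   so B = (8, 6)

B = (8, 6)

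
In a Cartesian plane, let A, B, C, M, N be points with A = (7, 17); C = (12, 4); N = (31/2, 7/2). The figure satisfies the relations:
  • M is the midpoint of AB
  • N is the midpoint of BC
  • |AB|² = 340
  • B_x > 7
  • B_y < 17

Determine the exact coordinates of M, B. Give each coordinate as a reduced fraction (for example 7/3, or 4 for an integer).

M = (13, 10)
B = (19, 3)

1. B_x = 19  [B = 2·N−C = 2·(31/2, 7/2)−(12, 4)]
2. B_y = 3  [B = 2·N−C = 2·(31/2, 7/2)−(12, 4)]
   so B = (19, 3)
3. M_x = 13  [2·M = A+B = (7, 17)+(19, 3)]
4. M_y = 10  [2·M = A+B = (7, 17)+(19, 3)]
   so M = (13, 10)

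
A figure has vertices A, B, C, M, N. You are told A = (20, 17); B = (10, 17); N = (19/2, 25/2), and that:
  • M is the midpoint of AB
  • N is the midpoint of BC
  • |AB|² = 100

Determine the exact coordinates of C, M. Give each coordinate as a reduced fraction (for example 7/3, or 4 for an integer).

1. M_x = 15  [2·M = A+B = (20, 17)+(10, 17)]
2. M_y = 17  [2·M = A+B = (20, 17)+(10, 17)]
   so M = (15, 17)
3. C_x = 9  [C = 2·N−B = 2·(19/2, 25/2)−(10, 17)]
4. C_y = 8  [C = 2·N−B = 2·(19/2, 25/2)−(10, 17)]
   so C = (9, 8)

C = (9, 8)
M = (15, 17)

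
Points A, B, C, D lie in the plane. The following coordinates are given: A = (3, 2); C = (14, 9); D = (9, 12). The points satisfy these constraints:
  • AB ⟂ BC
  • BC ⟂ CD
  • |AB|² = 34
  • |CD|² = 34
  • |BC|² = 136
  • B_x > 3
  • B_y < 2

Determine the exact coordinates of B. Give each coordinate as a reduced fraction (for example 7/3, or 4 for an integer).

B = (8, -1)

1. B_x = 8  [[BC ⟂ CD ⇒ 5x-3y-43=0] ∩ [|B−(3, 2)|²=34]]
2. B_y = -1  [[BC ⟂ CD ⇒ 5x-3y-43=0] ∩ [|B−(3, 2)|²=34]]
   so B = (8, -1)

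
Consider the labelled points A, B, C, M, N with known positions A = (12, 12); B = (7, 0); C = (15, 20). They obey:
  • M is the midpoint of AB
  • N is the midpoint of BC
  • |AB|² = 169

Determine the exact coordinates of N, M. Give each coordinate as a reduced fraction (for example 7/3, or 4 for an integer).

N = (11, 10)
M = (19/2, 6)

1. M_x = 19/2  [2·M = A+B = (12, 12)+(7, 0)]
2. M_y = 6  [2·M = A+B = (12, 12)+(7, 0)]
   so M = (19/2, 6)
3. N_x = 11  [2·N = B+C = (7, 0)+(15, 20)]
4. N_y = 10  [2·N = B+C = (7, 0)+(15, 20)]
   so N = (11, 10)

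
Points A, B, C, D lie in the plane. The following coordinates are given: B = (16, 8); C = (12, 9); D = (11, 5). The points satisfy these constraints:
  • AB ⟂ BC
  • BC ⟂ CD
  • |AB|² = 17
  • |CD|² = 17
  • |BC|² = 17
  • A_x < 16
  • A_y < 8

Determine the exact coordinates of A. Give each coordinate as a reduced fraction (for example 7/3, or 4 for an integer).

1. A_x = 15  [[AB ⟂ BC ⇒ 4x-1y-56=0] ∩ [|A−(16, 8)|²=17]]
2. A_y = 4  [[AB ⟂ BC ⇒ 4x-1y-56=0] ∩ [|A−(16, 8)|²=17]]
   so A = (15, 4)

A = (15, 4)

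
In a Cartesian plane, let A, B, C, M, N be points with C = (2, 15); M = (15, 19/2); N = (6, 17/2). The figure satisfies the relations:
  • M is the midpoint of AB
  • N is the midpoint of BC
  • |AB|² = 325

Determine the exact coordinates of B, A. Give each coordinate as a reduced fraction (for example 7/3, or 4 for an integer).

B = (10, 2)
A = (20, 17)

1. B_x = 10  [B = 2·N−C = 2·(6, 17/2)−(2, 15)]
2. B_y = 2  [B = 2·N−C = 2·(6, 17/2)−(2, 15)]
   so B = (10, 2)
3. A_x = 20  [A = 2·M−B = 2·(15, 19/2)−(10, 2)]
4. A_y = 17  [A = 2·M−B = 2·(15, 19/2)−(10, 2)]
   so A = (20, 17)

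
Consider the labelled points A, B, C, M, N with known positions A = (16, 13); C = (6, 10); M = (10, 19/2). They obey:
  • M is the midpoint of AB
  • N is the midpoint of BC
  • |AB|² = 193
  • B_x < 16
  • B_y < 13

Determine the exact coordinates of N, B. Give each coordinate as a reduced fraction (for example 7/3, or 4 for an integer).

1. B_x = 4  [B = 2·M−A = 2·(10, 19/2)−(16, 13)]
2. B_y = 6  [B = 2·M−A = 2·(10, 19/2)−(16, 13)]
   so B = (4, 6)
3. N_x = 5  [2·N = B+C = (4, 6)+(6, 10)]
4. N_y = 8  [2·N = B+C = (4, 6)+(6, 10)]
   so N = (5, 8)

N = (5, 8)
B = (4, 6)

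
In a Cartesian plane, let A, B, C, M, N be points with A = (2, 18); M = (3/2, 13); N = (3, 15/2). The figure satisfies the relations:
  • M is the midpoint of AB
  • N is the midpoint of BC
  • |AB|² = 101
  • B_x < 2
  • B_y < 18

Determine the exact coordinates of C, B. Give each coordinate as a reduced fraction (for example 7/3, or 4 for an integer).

1. B_x = 1  [B = 2·M−A = 2·(3/2, 13)−(2, 18)]
2. B_y = 8  [B = 2·M−A = 2·(3/2, 13)−(2, 18)]
   so B = (1, 8)
3. C_x = 5  [C = 2·N−B = 2·(3, 15/2)−(1, 8)]
4. C_y = 7  [C = 2·N−B = 2·(3, 15/2)−(1, 8)]
   so C = (5, 7)

C = (5, 7)
B = (1, 8)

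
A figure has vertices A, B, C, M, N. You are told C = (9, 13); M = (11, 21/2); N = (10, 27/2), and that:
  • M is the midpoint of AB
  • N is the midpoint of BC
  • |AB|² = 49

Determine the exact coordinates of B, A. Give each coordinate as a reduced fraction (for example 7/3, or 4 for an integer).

1. B_x = 11  [B = 2·N−C = 2·(10, 27/2)−(9, 13)]
2. B_y = 14  [B = 2·N−C = 2·(10, 27/2)−(9, 13)]
   so B = (11, 14)
3. A_x = 11  [A = 2·M−B = 2·(11, 21/2)−(11, 14)]
4. A_y = 7  [A = 2·M−B = 2·(11, 21/2)−(11, 14)]
   so A = (11, 7)

B = (11, 14)
A = (11, 7)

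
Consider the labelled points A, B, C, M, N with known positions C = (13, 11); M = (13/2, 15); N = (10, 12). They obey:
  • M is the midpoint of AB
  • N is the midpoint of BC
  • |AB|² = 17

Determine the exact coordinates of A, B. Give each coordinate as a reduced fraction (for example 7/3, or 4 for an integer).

1. B_x = 7  [B = 2·N−C = 2·(10, 12)−(13, 11)]
2. B_y = 13  [B = 2·N−C = 2·(10, 12)−(13, 11)]
   so B = (7, 13)
3. A_x = 6  [A = 2·M−B = 2·(13/2, 15)−(7, 13)]
4. A_y = 17  [A = 2·M−B = 2·(13/2, 15)−(7, 13)]
   so A = (6, 17)

A = (6, 17)
B = (7, 13)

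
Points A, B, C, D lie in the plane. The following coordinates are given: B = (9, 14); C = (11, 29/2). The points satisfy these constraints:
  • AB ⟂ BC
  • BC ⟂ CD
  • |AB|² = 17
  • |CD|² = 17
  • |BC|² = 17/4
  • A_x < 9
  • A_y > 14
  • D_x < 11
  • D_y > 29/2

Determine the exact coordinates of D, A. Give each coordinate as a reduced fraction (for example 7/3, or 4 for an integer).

D = (10, 37/2)
A = (8, 18)

1. D_x = 10  [[BC ⟂ CD ⇒ 2x+1/2y-117/4=0] ∩ [|D−(11, 29/2)|²=17]]
2. D_y = 37/2  [[BC ⟂ CD ⇒ 2x+1/2y-117/4=0] ∩ [|D−(11, 29/2)|²=17]]
   so D = (10, 37/2)
3. A_x = 8  [[AB ⟂ BC ⇒ -2x-1/2y+25=0] ∩ [|A−(9, 14)|²=17]]
4. A_y = 18  [[AB ⟂ BC ⇒ -2x-1/2y+25=0] ∩ [|A−(9, 14)|²=17]]
   so A = (8, 18)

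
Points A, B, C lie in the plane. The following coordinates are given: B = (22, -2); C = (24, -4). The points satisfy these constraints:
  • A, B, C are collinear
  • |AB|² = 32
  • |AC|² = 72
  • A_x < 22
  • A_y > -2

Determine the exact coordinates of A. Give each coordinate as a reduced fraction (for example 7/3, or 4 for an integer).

A = (18, 2)

1. A_x = 18  [[A, B, C are collinear ⇒ 2x+2y-40=0] ∩ [|A−(22, -2)|²=32]]
2. A_y = 2  [[A, B, C are collinear ⇒ 2x+2y-40=0] ∩ [|A−(22, -2)|²=32]]
   so A = (18, 2)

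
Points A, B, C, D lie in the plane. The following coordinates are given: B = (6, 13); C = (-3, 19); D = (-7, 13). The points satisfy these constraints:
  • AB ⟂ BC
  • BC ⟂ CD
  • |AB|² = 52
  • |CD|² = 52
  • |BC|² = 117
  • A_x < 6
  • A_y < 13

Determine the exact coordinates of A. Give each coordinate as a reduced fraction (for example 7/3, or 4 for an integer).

A = (2, 7)

1. A_x = 2  [[AB ⟂ BC ⇒ 9x-6y+24=0] ∩ [|A−(6, 13)|²=52]]
2. A_y = 7  [[AB ⟂ BC ⇒ 9x-6y+24=0] ∩ [|A−(6, 13)|²=52]]
   so A = (2, 7)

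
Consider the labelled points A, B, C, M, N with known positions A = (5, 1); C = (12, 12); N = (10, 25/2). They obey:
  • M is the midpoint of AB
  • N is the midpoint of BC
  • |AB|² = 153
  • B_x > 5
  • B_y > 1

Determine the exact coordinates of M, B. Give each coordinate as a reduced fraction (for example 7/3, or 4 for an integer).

M = (13/2, 7)
B = (8, 13)

1. B_x = 8  [B = 2·N−C = 2·(10, 25/2)−(12, 12)]
2. B_y = 13  [B = 2·N−C = 2·(10, 25/2)−(12, 12)]
   so B = (8, 13)
3. M_x = 13/2  [2·M = A+B = (5, 1)+(8, 13)]
4. M_y = 7  [2·M = A+B = (5, 1)+(8, 13)]
   so M = (13/2, 7)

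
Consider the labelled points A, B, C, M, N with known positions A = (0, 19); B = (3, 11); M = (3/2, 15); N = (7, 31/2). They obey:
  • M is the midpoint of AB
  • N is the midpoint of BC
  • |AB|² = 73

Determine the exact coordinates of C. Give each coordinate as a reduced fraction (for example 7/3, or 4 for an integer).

C = (11, 20)

1. C_x = 11  [C = 2·N−B = 2·(7, 31/2)−(3, 11)]
2. C_y = 20  [C = 2·N−B = 2·(7, 31/2)−(3, 11)]
   so C = (11, 20)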